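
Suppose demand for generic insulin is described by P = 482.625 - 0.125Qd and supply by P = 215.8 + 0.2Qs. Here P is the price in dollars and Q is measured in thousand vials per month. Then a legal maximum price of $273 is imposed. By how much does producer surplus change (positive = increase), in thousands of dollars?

-59224.5

Rearranging demand gives Qd = 3861 - 8P; rearranging supply gives Qs = 5P - 1079. Setting quantity demanded equal to quantity supplied, 3861 - 8P = 5P - 1079, gives P* = 380 and Q* = 821.
The ceiling of 273 is below the equilibrium price 380, so it binds.
At P = 273: Qd = 3861 - 8·273 = 1677 and Qs = 5·273 - 1079 = 286.
Producer surplus without the control is ½ · (380 - 215.8) · 821 = 67404.1.
With the ceiling, producers sell 286 units at 273, so PS = ½ · (273 - 215.8) · 286 = 8179.6.
Change in producer surplus = 8179.6 - 67404.1 = -59224.5.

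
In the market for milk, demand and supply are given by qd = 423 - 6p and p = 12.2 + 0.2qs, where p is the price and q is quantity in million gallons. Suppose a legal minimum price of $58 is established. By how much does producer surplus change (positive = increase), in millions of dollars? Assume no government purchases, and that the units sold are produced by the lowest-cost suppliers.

Rearranging supply gives qs = 5p - 61. In a free market, 423 - 6p = 5p - 61 gives the equilibrium p* = 44, q* = 159.
The floor of 58 is above the equilibrium price 44, so it binds.
At p = 58: qd = 423 - 6·58 = 75 and qs = 5·58 - 61 = 229.
Producer surplus without the control is ½ · (44 - 12.2) · 159 = 2528.1.
With the floor, 75 units are sold at 58. The supply price at q = 75 is 27.2, so PS = ½ · [(58 - 12.2) + (58 - 27.2)] · 75 = 2872.5.
Change in producer surplus = 2872.5 - 2528.1 = 344.4.

344.4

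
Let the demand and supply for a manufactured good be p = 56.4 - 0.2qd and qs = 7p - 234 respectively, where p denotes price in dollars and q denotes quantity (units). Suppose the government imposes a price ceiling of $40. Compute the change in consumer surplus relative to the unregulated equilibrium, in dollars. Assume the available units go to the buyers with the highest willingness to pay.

Rearranging demand gives qd = 282 - 5p. Equilibrium: 282 - 5p = 7p - 234, so 516 = 12p and p* = 43, q* = 67.
The ceiling of 40 is below the equilibrium price 43, so it binds.
At p = 40: qd = 282 - 5·40 = 82 and qs = 7·40 - 234 = 46.
Consumer surplus without the control is ½ · (56.4 - 43) · 67 = 448.9.
With the ceiling, 46 units are sold at 40 (assume they go to the highest-value buyers). The demand price at q = 46 is 47.2, so CS = ½ · [(56.4 - 40) + (47.2 - 40)] · 46 = 542.8.
Change in consumer surplus = 542.8 - 448.9 = 93.9.

93.9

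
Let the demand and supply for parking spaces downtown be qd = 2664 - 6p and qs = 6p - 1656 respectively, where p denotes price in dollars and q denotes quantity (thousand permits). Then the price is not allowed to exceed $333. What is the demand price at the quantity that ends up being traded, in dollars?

Setting quantity demanded equal to quantity supplied, 2664 - 6p = 6p - 1656, gives p* = 360 and q* = 504.
Since 333 < 360, the ceiling is binding.
At p = 333: qd = 2664 - 6·333 = 666 and qs = 6·333 - 1656 = 342.
Only 342 units reach the market. On the demand curve, the marginal buyer's willingness to pay at q = 342 is (2664 - 342)/6 = 387.

387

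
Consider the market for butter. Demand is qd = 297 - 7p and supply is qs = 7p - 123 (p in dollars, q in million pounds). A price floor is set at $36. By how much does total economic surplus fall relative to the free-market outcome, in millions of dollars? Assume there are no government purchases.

In a free market, 297 - 7p = 7p - 123 gives the equilibrium p* = 30, q* = 87.
Because the floor (36) lies above the market-clearing price, it is binding.
At p = 36: qd = 297 - 7·36 = 45 and qs = 7·36 - 123 = 129.
Quantity traded falls to 45. At q = 45 the demand price is (297 - 45)/7 = 36 and the supply price is (123 + 45)/7 = 24.
Deadweight loss = ½ · (36 - 24) · (87 - 45) = ½ · 12 · 42 = 252.

252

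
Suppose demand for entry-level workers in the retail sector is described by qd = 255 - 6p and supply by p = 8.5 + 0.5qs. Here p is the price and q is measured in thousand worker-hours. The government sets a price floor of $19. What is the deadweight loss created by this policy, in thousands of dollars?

0

Rearranging supply gives qs = 2p - 17. Setting quantity demanded equal to quantity supplied, 255 - 6p = 2p - 17, gives p* = 34 and q* = 51.
The floor of 19 is below the equilibrium price 34, so it is not binding; the market clears at p* = 34, q* = 51.
Since the control does not bind, no trades are prevented and deadweight loss is zero.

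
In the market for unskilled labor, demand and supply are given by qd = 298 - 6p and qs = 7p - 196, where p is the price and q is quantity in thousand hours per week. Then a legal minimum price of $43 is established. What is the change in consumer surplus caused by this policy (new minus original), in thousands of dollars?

-275

Equilibrium: 298 - 6p = 7p - 196, so 494 = 13p and p* = 38, q* = 70.
Since 43 > 38, the floor is binding.
At p = 43: qd = 298 - 6·43 = 40 and qs = 7·43 - 196 = 105.
Consumer surplus without the control is ½ · (149/3 - 38) · 70 = 1225/3.
With the floor, consumers buy 40 units at 43, so CS = ½ · (149/3 - 43) · 40 = 400/3.
Change in consumer surplus = 400/3 - 1225/3 = -275.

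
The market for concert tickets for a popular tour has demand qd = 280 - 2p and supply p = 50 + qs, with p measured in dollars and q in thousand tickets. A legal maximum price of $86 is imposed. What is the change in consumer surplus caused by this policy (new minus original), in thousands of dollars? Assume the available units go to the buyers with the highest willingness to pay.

720

Rearranging supply gives qs = p - 50. Without the control the market clears where 280 - 2p = p - 50, i.e. p* = 110 and q* = 60.
Since 86 < 110, the ceiling is binding.
At p = 86: qd = 280 - 2·86 = 108 and qs = 86 - 50 = 36.
Consumer surplus without the control is ½ · (140 - 110) · 60 = 900.
With the ceiling, 36 units are sold at 86 (assume they go to the highest-value buyers). The demand price at q = 36 is 122, so CS = ½ · [(140 - 86) + (122 - 86)] · 36 = 1620.
Change in consumer surplus = 1620 - 900 = 720.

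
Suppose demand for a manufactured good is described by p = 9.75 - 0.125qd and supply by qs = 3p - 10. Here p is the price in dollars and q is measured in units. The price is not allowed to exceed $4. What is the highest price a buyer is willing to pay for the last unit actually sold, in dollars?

Rearranging demand gives qd = 78 - 8p. In a free market, 78 - 8p = 3p - 10 gives the equilibrium p* = 8, q* = 14.
Because the ceiling (4) lies below the market-clearing price, it is binding.
At p = 4: qd = 78 - 8·4 = 46 and qs = 3·4 - 10 = 2.
Only 2 units reach the market. On the demand curve, the marginal buyer's willingness to pay at q = 2 is (78 - 2)/8 = 9.5.

9.5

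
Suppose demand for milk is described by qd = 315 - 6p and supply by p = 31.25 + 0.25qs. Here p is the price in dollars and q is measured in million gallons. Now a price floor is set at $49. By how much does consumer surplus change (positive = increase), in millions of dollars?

Rearranging supply gives qs = 4p - 125. Without the control the market clears where 315 - 6p = 4p - 125, i.e. p* = 44 and q* = 51.
The floor of 49 is above the equilibrium price 44, so it binds.
At p = 49: qd = 315 - 6·49 = 21 and qs = 4·49 - 125 = 71.
Consumer surplus without the control is ½ · (52.5 - 44) · 51 = 216.75.
With the floor, consumers buy 21 units at 49, so CS = ½ · (52.5 - 49) · 21 = 36.75.
Change in consumer surplus = 36.75 - 216.75 = -180.

-180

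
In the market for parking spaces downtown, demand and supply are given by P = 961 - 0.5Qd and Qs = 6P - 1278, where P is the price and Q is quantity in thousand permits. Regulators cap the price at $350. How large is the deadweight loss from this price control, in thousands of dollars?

30000

Rearranging demand gives Qd = 1922 - 2P. Equilibrium: 1922 - 2P = 6P - 1278, so 3200 = 8P and P* = 400, Q* = 1122.
The ceiling of 350 is below the equilibrium price 400, so it binds.
At P = 350: Qd = 1922 - 2·350 = 1222 and Qs = 6·350 - 1278 = 822.
Quantity traded falls to 822. At Q = 822 the demand price is (1922 - 822)/2 = 550 and the supply price is (1278 + 822)/6 = 350.
Deadweight loss = ½ · (550 - 350) · (1122 - 822) = ½ · 200 · 300 = 30000.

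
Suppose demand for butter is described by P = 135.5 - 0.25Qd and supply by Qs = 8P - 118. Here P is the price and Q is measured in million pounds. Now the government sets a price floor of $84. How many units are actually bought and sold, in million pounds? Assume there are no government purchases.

Rearranging demand gives Qd = 542 - 4P. Without the control the market clears where 542 - 4P = 8P - 118, i.e. P* = 55 and Q* = 322.
Since 84 > 55, the floor is binding.
At P = 84: Qd = 542 - 4·84 = 206 and Qs = 8·84 - 118 = 554.
The quantity actually transacted is the short side, demand: 206.

206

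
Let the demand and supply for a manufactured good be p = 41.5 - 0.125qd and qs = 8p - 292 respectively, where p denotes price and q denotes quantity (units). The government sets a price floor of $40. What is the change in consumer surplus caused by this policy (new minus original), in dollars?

Rearranging demand gives qd = 332 - 8p. Setting quantity demanded equal to quantity supplied, 332 - 8p = 8p - 292, gives p* = 39 and q* = 20.
Because the floor (40) lies above the market-clearing price, it is binding.
At p = 40: qd = 332 - 8·40 = 12 and qs = 8·40 - 292 = 28.
Consumer surplus without the control is ½ · (41.5 - 39) · 20 = 25.
With the floor, consumers buy 12 units at 40, so CS = ½ · (41.5 - 40) · 12 = 9.
Change in consumer surplus = 9 - 25 = -16.

-16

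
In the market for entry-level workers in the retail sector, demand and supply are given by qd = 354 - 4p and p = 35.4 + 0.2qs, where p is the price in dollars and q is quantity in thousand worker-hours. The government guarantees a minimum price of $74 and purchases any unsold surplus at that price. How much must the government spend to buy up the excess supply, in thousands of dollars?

9990

Rearranging supply gives qs = 5p - 177. Equilibrium: 354 - 4p = 5p - 177, so 531 = 9p and p* = 59, q* = 118.
Since 74 > 59, the floor is binding.
At p = 74: qd = 354 - 4·74 = 58 and qs = 5·74 - 177 = 193.
Surplus = qs - qd = 135.
Government expenditure = surplus × support price = 135 × 74 = 9990.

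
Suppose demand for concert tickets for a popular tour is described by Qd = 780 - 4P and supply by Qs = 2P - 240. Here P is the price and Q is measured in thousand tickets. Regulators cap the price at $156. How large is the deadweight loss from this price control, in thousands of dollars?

Equilibrium: 780 - 4P = 2P - 240, so 1020 = 6P and P* = 170, Q* = 100.
Because the ceiling (156) lies below the market-clearing price, it is binding.
At P = 156: Qd = 780 - 4·156 = 156 and Qs = 2·156 - 240 = 72.
Quantity traded falls to 72. At Q = 72 the demand price is (780 - 72)/4 = 177 and the supply price is (240 + 72)/2 = 156.
Deadweight loss = ½ · (177 - 156) · (100 - 72) = ½ · 21 · 28 = 294.

294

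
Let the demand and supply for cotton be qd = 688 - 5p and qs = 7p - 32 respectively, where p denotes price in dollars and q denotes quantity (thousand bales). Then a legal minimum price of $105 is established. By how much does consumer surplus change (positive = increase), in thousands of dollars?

Equilibrium: 688 - 5p = 7p - 32, so 720 = 12p and p* = 60, q* = 388.
Since 105 > 60, the floor is binding.
At p = 105: qd = 688 - 5·105 = 163 and qs = 7·105 - 32 = 703.
Consumer surplus without the control is ½ · (137.6 - 60) · 388 = 15054.4.
With the floor, consumers buy 163 units at 105, so CS = ½ · (137.6 - 105) · 163 = 2656.9.
Change in consumer surplus = 2656.9 - 15054.4 = -12397.5.

-12397.5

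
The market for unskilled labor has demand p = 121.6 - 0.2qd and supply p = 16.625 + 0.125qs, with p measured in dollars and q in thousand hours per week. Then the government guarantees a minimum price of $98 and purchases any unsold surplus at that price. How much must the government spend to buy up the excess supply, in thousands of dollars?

52234

Rearranging demand gives qd = 608 - 5p; rearranging supply gives qs = 8p - 133. Without the control the market clears where 608 - 5p = 8p - 133, i.e. p* = 57 and q* = 323.
Since 98 > 57, the floor is binding.
At p = 98: qd = 608 - 5·98 = 118 and qs = 8·98 - 133 = 651.
Surplus = qs - qd = 533.
Government expenditure = surplus × support price = 533 × 98 = 52234.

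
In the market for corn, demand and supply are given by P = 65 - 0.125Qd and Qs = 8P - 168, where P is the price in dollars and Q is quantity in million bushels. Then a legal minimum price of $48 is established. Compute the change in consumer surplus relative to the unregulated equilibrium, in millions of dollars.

-780

Rearranging demand gives Qd = 520 - 8P. Without the control the market clears where 520 - 8P = 8P - 168, i.e. P* = 43 and Q* = 176.
Because the floor (48) lies above the market-clearing price, it is binding.
At P = 48: Qd = 520 - 8·48 = 136 and Qs = 8·48 - 168 = 216.
Consumer surplus without the control is ½ · (65 - 43) · 176 = 1936.
With the floor, consumers buy 136 units at 48, so CS = ½ · (65 - 48) · 136 = 1156.
Change in consumer surplus = 1156 - 1936 = -780.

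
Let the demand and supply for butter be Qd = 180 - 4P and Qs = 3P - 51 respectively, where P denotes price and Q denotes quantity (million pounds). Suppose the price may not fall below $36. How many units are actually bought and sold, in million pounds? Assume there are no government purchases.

Without the control the market clears where 180 - 4P = 3P - 51, i.e. P* = 33 and Q* = 48.
Because the floor (36) lies above the market-clearing price, it is binding.
At P = 36: Qd = 180 - 4·36 = 36 and Qs = 3·36 - 51 = 57.
The quantity actually transacted is the short side, demand: 36.

36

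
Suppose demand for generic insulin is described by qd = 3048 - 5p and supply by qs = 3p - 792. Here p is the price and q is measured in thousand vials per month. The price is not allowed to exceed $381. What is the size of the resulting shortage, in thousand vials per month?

Without the control the market clears where 3048 - 5p = 3p - 792, i.e. p* = 480 and q* = 648.
Since 381 < 480, the ceiling is binding.
At p = 381: qd = 3048 - 5·381 = 1143 and qs = 3·381 - 792 = 351.
Shortage = qd - qs = 1143 - 351 = 792.

792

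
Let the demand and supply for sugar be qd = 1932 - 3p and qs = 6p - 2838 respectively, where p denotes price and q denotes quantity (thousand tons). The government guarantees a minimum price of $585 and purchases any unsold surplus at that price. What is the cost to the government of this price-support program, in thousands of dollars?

289575

Without the control the market clears where 1932 - 3p = 6p - 2838, i.e. p* = 530 and q* = 342.
Since 585 > 530, the floor is binding.
At p = 585: qd = 1932 - 3·585 = 177 and qs = 6·585 - 2838 = 672.
Surplus = qs - qd = 495.
Government expenditure = surplus × support price = 495 × 585 = 289575.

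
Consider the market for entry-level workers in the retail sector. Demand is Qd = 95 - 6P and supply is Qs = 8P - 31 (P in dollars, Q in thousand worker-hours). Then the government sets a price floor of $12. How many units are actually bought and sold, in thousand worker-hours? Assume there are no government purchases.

23

Setting quantity demanded equal to quantity supplied, 95 - 6P = 8P - 31, gives P* = 9 and Q* = 41.
The floor of 12 is above the equilibrium price 9, so it binds.
At P = 12: Qd = 95 - 6·12 = 23 and Qs = 8·12 - 31 = 65.
The quantity actually transacted is the short side, demand: 23.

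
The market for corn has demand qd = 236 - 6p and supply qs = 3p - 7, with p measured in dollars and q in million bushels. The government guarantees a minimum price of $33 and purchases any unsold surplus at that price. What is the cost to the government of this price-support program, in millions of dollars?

1782

Setting quantity demanded equal to quantity supplied, 236 - 6p = 3p - 7, gives p* = 27 and q* = 74.
The floor of 33 is above the equilibrium price 27, so it binds.
At p = 33: qd = 236 - 6·33 = 38 and qs = 3·33 - 7 = 92.
Surplus = qs - qd = 54.
Government expenditure = surplus × support price = 54 × 33 = 1782.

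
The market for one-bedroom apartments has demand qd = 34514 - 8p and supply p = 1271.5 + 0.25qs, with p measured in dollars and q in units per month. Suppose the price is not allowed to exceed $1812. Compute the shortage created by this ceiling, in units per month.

Rearranging supply gives qs = 4p - 5086. Setting quantity demanded equal to quantity supplied, 34514 - 8p = 4p - 5086, gives p* = 3300 and q* = 8114.
Because the ceiling (1812) lies below the market-clearing price, it is binding.
At p = 1812: qd = 34514 - 8·1812 = 20018 and qs = 4·1812 - 5086 = 2162.
Shortage = qd - qs = 20018 - 2162 = 17856.

17856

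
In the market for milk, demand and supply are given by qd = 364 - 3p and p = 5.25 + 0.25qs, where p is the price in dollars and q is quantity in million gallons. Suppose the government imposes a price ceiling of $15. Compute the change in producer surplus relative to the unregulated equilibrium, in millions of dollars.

-4760

Rearranging supply gives qs = 4p - 21. In a free market, 364 - 3p = 4p - 21 gives the equilibrium p* = 55, q* = 199.
The ceiling of 15 is below the equilibrium price 55, so it binds.
At p = 15: qd = 364 - 3·15 = 319 and qs = 4·15 - 21 = 39.
Producer surplus without the control is ½ · (55 - 5.25) · 199 = 4950.125.
With the ceiling, producers sell 39 units at 15, so PS = ½ · (15 - 5.25) · 39 = 190.125.
Change in producer surplus = 190.125 - 4950.125 = -4760.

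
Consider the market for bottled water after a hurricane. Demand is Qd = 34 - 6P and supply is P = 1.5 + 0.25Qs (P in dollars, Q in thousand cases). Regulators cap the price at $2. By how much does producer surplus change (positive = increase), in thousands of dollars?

-12

Rearranging supply gives Qs = 4P - 6. Without the control the market clears where 34 - 6P = 4P - 6, i.e. P* = 4 and Q* = 10.
The ceiling of 2 is below the equilibrium price 4, so it binds.
At P = 2: Qd = 34 - 6·2 = 22 and Qs = 4·2 - 6 = 2.
Producer surplus without the control is ½ · (4 - 1.5) · 10 = 12.5.
With the ceiling, producers sell 2 units at 2, so PS = ½ · (2 - 1.5) · 2 = 0.5.
Change in producer surplus = 0.5 - 12.5 = -12.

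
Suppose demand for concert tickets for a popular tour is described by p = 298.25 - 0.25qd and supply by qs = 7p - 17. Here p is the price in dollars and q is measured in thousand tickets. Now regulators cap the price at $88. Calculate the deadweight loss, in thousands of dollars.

Rearranging demand gives qd = 1193 - 4p. Equilibrium: 1193 - 4p = 7p - 17, so 1210 = 11p and p* = 110, q* = 753.
Since 88 < 110, the ceiling is binding.
At p = 88: qd = 1193 - 4·88 = 841 and qs = 7·88 - 17 = 599.
Quantity traded falls to 599. At q = 599 the demand price is (1193 - 599)/4 = 148.5 and the supply price is (17 + 599)/7 = 88.
Deadweight loss = ½ · (148.5 - 88) · (753 - 599) = ½ · 60.5 · 154 = 4658.5.

4658.5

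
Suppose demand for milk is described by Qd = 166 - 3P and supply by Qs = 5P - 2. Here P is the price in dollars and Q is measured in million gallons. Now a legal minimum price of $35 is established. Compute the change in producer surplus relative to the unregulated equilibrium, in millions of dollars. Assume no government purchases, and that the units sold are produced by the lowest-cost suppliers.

Equilibrium: 166 - 3P = 5P - 2, so 168 = 8P and P* = 21, Q* = 103.
Because the floor (35) lies above the market-clearing price, it is binding.
At P = 35: Qd = 166 - 3·35 = 61 and Qs = 5·35 - 2 = 173.
Producer surplus without the control is ½ · (21 - 0.4) · 103 = 1060.9.
With the floor, 61 units are sold at 35. The supply price at Q = 61 is 12.6, so PS = ½ · [(35 - 0.4) + (35 - 12.6)] · 61 = 1738.5.
Change in producer surplus = 1738.5 - 1060.9 = 677.6.

677.6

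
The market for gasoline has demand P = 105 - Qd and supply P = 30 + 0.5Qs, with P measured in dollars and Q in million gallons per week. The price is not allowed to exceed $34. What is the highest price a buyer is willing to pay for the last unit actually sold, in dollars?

Rearranging demand gives Qd = 105 - P; rearranging supply gives Qs = 2P - 60. Without the control the market clears where 105 - P = 2P - 60, i.e. P* = 55 and Q* = 50.
Because the ceiling (34) lies below the market-clearing price, it is binding.
At P = 34: Qd = 105 - 34 = 71 and Qs = 2·34 - 60 = 8.
Only 8 units reach the market. On the demand curve, the marginal buyer's willingness to pay at Q = 8 is (105 - 8) = 97.

97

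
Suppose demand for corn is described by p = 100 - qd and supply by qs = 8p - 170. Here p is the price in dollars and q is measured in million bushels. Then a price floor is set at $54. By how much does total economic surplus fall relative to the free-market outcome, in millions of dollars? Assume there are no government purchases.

Rearranging demand gives qd = 100 - p. Equilibrium: 100 - p = 8p - 170, so 270 = 9p and p* = 30, q* = 70.
Because the floor (54) lies above the market-clearing price, it is binding.
At p = 54: qd = 100 - 54 = 46 and qs = 8·54 - 170 = 262.
Quantity traded falls to 46. At q = 46 the demand price is 100 - 46 = 54 and the supply price is (170 + 46)/8 = 27.
Deadweight loss = ½ · (54 - 27) · (70 - 46) = ½ · 27 · 24 = 324.

324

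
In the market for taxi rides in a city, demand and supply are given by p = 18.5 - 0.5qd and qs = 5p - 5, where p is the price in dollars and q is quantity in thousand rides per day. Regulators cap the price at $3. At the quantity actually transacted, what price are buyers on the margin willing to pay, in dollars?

13.5

Rearranging demand gives qd = 37 - 2p. In a free market, 37 - 2p = 5p - 5 gives the equilibrium p* = 6, q* = 25.
The ceiling of 3 is below the equilibrium price 6, so it binds.
At p = 3: qd = 37 - 2·3 = 31 and qs = 5·3 - 5 = 10.
Only 10 units reach the market. On the demand curve, the marginal buyer's willingness to pay at q = 10 is (37 - 10)/2 = 13.5.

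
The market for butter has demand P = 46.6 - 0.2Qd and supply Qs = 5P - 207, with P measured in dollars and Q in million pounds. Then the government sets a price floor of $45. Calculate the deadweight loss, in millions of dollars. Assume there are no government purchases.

5

Rearranging demand gives Qd = 233 - 5P. Equilibrium: 233 - 5P = 5P - 207, so 440 = 10P and P* = 44, Q* = 13.
The floor of 45 is above the equilibrium price 44, so it binds.
At P = 45: Qd = 233 - 5·45 = 8 and Qs = 5·45 - 207 = 18.
Quantity traded falls to 8. At Q = 8 the demand price is (233 - 8)/5 = 45 and the supply price is (207 + 8)/5 = 43.
Deadweight loss = ½ · (45 - 43) · (13 - 8) = ½ · 2 · 5 = 5.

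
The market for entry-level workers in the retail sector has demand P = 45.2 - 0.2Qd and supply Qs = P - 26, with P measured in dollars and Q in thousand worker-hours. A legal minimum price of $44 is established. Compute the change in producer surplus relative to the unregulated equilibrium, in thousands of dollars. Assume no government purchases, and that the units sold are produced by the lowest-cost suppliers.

Rearranging demand gives Qd = 226 - 5P. Setting quantity demanded equal to quantity supplied, 226 - 5P = P - 26, gives P* = 42 and Q* = 16.
Since 44 > 42, the floor is binding.
At P = 44: Qd = 226 - 5·44 = 6 and Qs = 44 - 26 = 18.
Producer surplus without the control is ½ · (42 - 26) · 16 = 128.
With the floor, 6 units are sold at 44. The supply price at Q = 6 is 32, so PS = ½ · [(44 - 26) + (44 - 32)] · 6 = 90.
Change in producer surplus = 90 - 128 = -38.

-38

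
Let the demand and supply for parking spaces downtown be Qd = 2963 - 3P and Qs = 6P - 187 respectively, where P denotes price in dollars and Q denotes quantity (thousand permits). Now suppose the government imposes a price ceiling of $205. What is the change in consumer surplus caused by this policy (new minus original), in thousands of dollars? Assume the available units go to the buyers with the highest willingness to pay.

25085

In a free market, 2963 - 3P = 6P - 187 gives the equilibrium P* = 350, Q* = 1913.
The ceiling of 205 is below the equilibrium price 350, so it binds.
At P = 205: Qd = 2963 - 3·205 = 2348 and Qs = 6·205 - 187 = 1043.
Consumer surplus without the control is ½ · (2963/3 - 350) · 1913 = 3659569/6.
With the ceiling, 1043 units are sold at 205 (assume they go to the highest-value buyers). The demand price at Q = 1043 is 640, so CS = ½ · [(2963/3 - 205) + (640 - 205)] · 1043 = 3810079/6.
Change in consumer surplus = 3810079/6 - 3659569/6 = 25085.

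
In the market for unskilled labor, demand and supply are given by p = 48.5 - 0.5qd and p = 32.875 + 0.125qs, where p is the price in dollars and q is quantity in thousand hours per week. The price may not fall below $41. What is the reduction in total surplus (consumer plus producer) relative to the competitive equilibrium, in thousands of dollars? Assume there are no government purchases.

31.25

Rearranging demand gives qd = 97 - 2p; rearranging supply gives qs = 8p - 263. Without the control the market clears where 97 - 2p = 8p - 263, i.e. p* = 36 and q* = 25.
Since 41 > 36, the floor is binding.
At p = 41: qd = 97 - 2·41 = 15 and qs = 8·41 - 263 = 65.
Quantity traded falls to 15. At q = 15 the demand price is (97 - 15)/2 = 41 and the supply price is (263 + 15)/8 = 34.75.
Deadweight loss = ½ · (41 - 34.75) · (25 - 15) = ½ · 6.25 · 10 = 31.25.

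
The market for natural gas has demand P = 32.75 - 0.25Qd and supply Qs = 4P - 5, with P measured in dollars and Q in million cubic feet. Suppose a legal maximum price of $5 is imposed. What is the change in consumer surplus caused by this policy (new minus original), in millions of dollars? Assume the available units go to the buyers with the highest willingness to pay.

-108

Rearranging demand gives Qd = 131 - 4P. Equilibrium: 131 - 4P = 4P - 5, so 136 = 8P and P* = 17, Q* = 63.
The ceiling of 5 is below the equilibrium price 17, so it binds.
At P = 5: Qd = 131 - 4·5 = 111 and Qs = 4·5 - 5 = 15.
Consumer surplus without the control is ½ · (32.75 - 17) · 63 = 496.125.
With the ceiling, 15 units are sold at 5 (assume they go to the highest-value buyers). The demand price at Q = 15 is 29, so CS = ½ · [(32.75 - 5) + (29 - 5)] · 15 = 388.125.
Change in consumer surplus = 388.125 - 496.125 = -108.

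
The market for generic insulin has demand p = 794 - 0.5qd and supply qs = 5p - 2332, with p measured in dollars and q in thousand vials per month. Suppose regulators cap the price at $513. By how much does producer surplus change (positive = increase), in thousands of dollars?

-16473.5

Rearranging demand gives qd = 1588 - 2p. Without the control the market clears where 1588 - 2p = 5p - 2332, i.e. p* = 560 and q* = 468.
Because the ceiling (513) lies below the market-clearing price, it is binding.
At p = 513: qd = 1588 - 2·513 = 562 and qs = 5·513 - 2332 = 233.
Producer surplus without the control is ½ · (560 - 466.4) · 468 = 21902.4.
With the ceiling, producers sell 233 units at 513, so PS = ½ · (513 - 466.4) · 233 = 5428.9.
Change in producer surplus = 5428.9 - 21902.4 = -16473.5.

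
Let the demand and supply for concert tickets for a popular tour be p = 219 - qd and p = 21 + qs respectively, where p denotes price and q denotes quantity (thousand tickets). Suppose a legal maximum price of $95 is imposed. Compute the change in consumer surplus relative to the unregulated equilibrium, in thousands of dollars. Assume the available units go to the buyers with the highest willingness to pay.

Rearranging demand gives qd = 219 - p; rearranging supply gives qs = p - 21. Without the control the market clears where 219 - p = p - 21, i.e. p* = 120 and q* = 99.
Because the ceiling (95) lies below the market-clearing price, it is binding.
At p = 95: qd = 219 - 95 = 124 and qs = 95 - 21 = 74.
Consumer surplus without the control is ½ · (219 - 120) · 99 = 4900.5.
With the ceiling, 74 units are sold at 95 (assume they go to the highest-value buyers). The demand price at q = 74 is 145, so CS = ½ · [(219 - 95) + (145 - 95)] · 74 = 6438.
Change in consumer surplus = 6438 - 4900.5 = 1537.5.

1537.5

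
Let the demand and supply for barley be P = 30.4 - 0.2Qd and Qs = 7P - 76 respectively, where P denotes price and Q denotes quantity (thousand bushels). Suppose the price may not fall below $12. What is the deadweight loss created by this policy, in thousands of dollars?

0

Rearranging demand gives Qd = 152 - 5P. Without the control the market clears where 152 - 5P = 7P - 76, i.e. P* = 19 and Q* = 57.
The floor of 12 is below the equilibrium price 19, so it is not binding; the market clears at P* = 19, Q* = 57.
Since the control does not bind, no trades are prevented and deadweight loss is zero.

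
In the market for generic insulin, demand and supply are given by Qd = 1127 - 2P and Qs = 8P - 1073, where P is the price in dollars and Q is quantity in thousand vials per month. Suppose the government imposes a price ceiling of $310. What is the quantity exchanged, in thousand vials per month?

687

Without the control the market clears where 1127 - 2P = 8P - 1073, i.e. P* = 220 and Q* = 687.
Since 310 is above P* = 220, the ceiling does not bind and the free-market outcome prevails.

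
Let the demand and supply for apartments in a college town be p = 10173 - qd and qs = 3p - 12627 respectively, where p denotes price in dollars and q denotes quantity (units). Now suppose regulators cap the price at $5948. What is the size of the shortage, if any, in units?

0

Rearranging demand gives qd = 10173 - p. Without the control the market clears where 10173 - p = 3p - 12627, i.e. p* = 5700 and q* = 4473.
The ceiling of 5948 is above the equilibrium price 5700, so it is not binding; the market clears at p* = 5700, q* = 4473.
Since the control does not bind, there is no shortage.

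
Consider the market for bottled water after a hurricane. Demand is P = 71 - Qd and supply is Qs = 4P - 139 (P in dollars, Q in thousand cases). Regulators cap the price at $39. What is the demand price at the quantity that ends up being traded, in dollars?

Rearranging demand gives Qd = 71 - P. Setting quantity demanded equal to quantity supplied, 71 - P = 4P - 139, gives P* = 42 and Q* = 29.
The ceiling of 39 is below the equilibrium price 42, so it binds.
At P = 39: Qd = 71 - 39 = 32 and Qs = 4·39 - 139 = 17.
Only 17 units reach the market. On the demand curve, the marginal buyer's willingness to pay at Q = 17 is (71 - 17) = 54.

54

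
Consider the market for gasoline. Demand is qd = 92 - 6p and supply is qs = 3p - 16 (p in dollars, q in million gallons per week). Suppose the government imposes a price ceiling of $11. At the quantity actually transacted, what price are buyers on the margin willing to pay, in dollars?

In a free market, 92 - 6p = 3p - 16 gives the equilibrium p* = 12, q* = 20.
The ceiling of 11 is below the equilibrium price 12, so it binds.
At p = 11: qd = 92 - 6·11 = 26 and qs = 3·11 - 16 = 17.
Only 17 units reach the market. On the demand curve, the marginal buyer's willingness to pay at q = 17 is (92 - 17)/6 = 12.5.

12.5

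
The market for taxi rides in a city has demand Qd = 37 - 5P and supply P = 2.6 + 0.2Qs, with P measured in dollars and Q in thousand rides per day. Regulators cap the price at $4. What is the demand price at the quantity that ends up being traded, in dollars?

Rearranging supply gives Qs = 5P - 13. Equilibrium: 37 - 5P = 5P - 13, so 50 = 10P and P* = 5, Q* = 12.
Because the ceiling (4) lies below the market-clearing price, it is binding.
At P = 4: Qd = 37 - 5·4 = 17 and Qs = 5·4 - 13 = 7.
Only 7 units reach the market. On the demand curve, the marginal buyer's willingness to pay at Q = 7 is (37 - 7)/5 = 6.

6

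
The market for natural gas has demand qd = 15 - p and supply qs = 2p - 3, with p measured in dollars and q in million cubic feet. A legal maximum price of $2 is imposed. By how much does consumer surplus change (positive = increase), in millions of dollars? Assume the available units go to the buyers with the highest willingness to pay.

-28

In a free market, 15 - p = 2p - 3 gives the equilibrium p* = 6, q* = 9.
The ceiling of 2 is below the equilibrium price 6, so it binds.
At p = 2: qd = 15 - 2 = 13 and qs = 2·2 - 3 = 1.
Consumer surplus without the control is ½ · (15 - 6) · 9 = 40.5.
With the ceiling, 1 units are sold at 2 (assume they go to the highest-value buyers). The demand price at q = 1 is 14, so CS = ½ · [(15 - 2) + (14 - 2)] · 1 = 12.5.
Change in consumer surplus = 12.5 - 40.5 = -28.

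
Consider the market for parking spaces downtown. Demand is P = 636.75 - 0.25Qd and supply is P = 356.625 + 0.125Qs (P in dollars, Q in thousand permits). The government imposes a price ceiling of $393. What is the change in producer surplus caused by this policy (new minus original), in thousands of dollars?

Rearranging demand gives Qd = 2547 - 4P; rearranging supply gives Qs = 8P - 2853. Setting quantity demanded equal to quantity supplied, 2547 - 4P = 8P - 2853, gives P* = 450 and Q* = 747.
Since 393 < 450, the ceiling is binding.
At P = 393: Qd = 2547 - 4·393 = 975 and Qs = 8·393 - 2853 = 291.
Producer surplus without the control is ½ · (450 - 356.625) · 747 = 34875.5625.
With the ceiling, producers sell 291 units at 393, so PS = ½ · (393 - 356.625) · 291 = 5292.5625.
Change in producer surplus = 5292.5625 - 34875.5625 = -29583.

-29583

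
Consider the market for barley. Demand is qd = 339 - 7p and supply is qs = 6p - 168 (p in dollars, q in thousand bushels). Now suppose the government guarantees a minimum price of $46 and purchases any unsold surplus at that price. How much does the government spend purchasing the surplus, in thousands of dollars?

4186

In a free market, 339 - 7p = 6p - 168 gives the equilibrium p* = 39, q* = 66.
Because the floor (46) lies above the market-clearing price, it is binding.
At p = 46: qd = 339 - 7·46 = 17 and qs = 6·46 - 168 = 108.
Surplus = qs - qd = 91.
Government expenditure = surplus × support price = 91 × 46 = 4186.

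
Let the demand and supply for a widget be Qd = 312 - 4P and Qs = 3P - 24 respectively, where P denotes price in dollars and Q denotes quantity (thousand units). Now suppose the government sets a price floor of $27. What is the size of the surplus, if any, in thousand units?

Equilibrium: 312 - 4P = 3P - 24, so 336 = 7P and P* = 48, Q* = 120.
The floor of 27 is below the equilibrium price 48, so it is not binding; the market clears at P* = 48, Q* = 120.
Since the control does not bind, there is no surplus.

0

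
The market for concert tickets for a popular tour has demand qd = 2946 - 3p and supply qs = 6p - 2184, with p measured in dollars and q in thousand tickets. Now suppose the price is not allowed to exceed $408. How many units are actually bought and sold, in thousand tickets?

264

Equilibrium: 2946 - 3p = 6p - 2184, so 5130 = 9p and p* = 570, q* = 1236.
Because the ceiling (408) lies below the market-clearing price, it is binding.
At p = 408: qd = 2946 - 3·408 = 1722 and qs = 6·408 - 2184 = 264.
The quantity actually transacted is the short side, supply: 264.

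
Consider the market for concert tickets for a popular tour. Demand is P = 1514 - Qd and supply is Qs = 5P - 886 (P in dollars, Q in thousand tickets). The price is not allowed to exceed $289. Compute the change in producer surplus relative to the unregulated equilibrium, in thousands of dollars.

-92851.5

Rearranging demand gives Qd = 1514 - P. Setting quantity demanded equal to quantity supplied, 1514 - P = 5P - 886, gives P* = 400 and Q* = 1114.
Since 289 < 400, the ceiling is binding.
At P = 289: Qd = 1514 - 289 = 1225 and Qs = 5·289 - 886 = 559.
Producer surplus without the control is ½ · (400 - 177.2) · 1114 = 124099.6.
With the ceiling, producers sell 559 units at 289, so PS = ½ · (289 - 177.2) · 559 = 31248.1.
Change in producer surplus = 31248.1 - 124099.6 = -92851.5.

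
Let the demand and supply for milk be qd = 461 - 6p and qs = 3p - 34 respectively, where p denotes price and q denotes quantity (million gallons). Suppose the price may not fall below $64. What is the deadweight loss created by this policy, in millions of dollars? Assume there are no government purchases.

In a free market, 461 - 6p = 3p - 34 gives the equilibrium p* = 55, q* = 131.
The floor of 64 is above the equilibrium price 55, so it binds.
At p = 64: qd = 461 - 6·64 = 77 and qs = 3·64 - 34 = 158.
Quantity traded falls to 77. At q = 77 the demand price is (461 - 77)/6 = 64 and the supply price is (34 + 77)/3 = 37.
Deadweight loss = ½ · (64 - 37) · (131 - 77) = ½ · 27 · 54 = 729.

729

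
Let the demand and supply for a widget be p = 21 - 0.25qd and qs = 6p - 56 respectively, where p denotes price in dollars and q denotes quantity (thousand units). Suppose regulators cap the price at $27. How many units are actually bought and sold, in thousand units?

28

Rearranging demand gives qd = 84 - 4p. Without the control the market clears where 84 - 4p = 6p - 56, i.e. p* = 14 and q* = 28.
Since 27 is above p* = 14, the ceiling does not bind and the free-market outcome prevails.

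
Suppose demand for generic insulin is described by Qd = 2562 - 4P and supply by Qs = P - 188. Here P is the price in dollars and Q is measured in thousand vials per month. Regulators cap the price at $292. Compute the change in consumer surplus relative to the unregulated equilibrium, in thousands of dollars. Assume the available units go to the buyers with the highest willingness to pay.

Without the control the market clears where 2562 - 4P = P - 188, i.e. P* = 550 and Q* = 362.
Because the ceiling (292) lies below the market-clearing price, it is binding.
At P = 292: Qd = 2562 - 4·292 = 1394 and Qs = 292 - 188 = 104.
Consumer surplus without the control is ½ · (640.5 - 550) · 362 = 16380.5.
With the ceiling, 104 units are sold at 292 (assume they go to the highest-value buyers). The demand price at Q = 104 is 614.5, so CS = ½ · [(640.5 - 292) + (614.5 - 292)] · 104 = 34892.
Change in consumer surplus = 34892 - 16380.5 = 18511.5.

18511.5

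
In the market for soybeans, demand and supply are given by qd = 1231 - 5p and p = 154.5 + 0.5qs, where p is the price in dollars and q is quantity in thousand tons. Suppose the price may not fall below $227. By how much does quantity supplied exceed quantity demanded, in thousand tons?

Rearranging supply gives qs = 2p - 309. Equilibrium: 1231 - 5p = 2p - 309, so 1540 = 7p and p* = 220, q* = 131.
Because the floor (227) lies above the market-clearing price, it is binding.
At p = 227: qd = 1231 - 5·227 = 96 and qs = 2·227 - 309 = 145.
Surplus = qs - qd = 145 - 96 = 49.

49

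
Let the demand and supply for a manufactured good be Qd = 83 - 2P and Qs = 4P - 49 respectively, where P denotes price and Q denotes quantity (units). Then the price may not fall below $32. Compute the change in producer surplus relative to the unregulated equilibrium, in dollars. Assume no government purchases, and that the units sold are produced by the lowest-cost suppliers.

140

In a free market, 83 - 2P = 4P - 49 gives the equilibrium P* = 22, Q* = 39.
The floor of 32 is above the equilibrium price 22, so it binds.
At P = 32: Qd = 83 - 2·32 = 19 and Qs = 4·32 - 49 = 79.
Producer surplus without the control is ½ · (22 - 12.25) · 39 = 190.125.
With the floor, 19 units are sold at 32. The supply price at Q = 19 is 17, so PS = ½ · [(32 - 12.25) + (32 - 17)] · 19 = 330.125.
Change in producer surplus = 330.125 - 190.125 = 140.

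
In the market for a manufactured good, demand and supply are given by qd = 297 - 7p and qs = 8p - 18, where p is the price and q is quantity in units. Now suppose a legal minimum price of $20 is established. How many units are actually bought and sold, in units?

150

In a free market, 297 - 7p = 8p - 18 gives the equilibrium p* = 21, q* = 150.
The floor of 20 is below the equilibrium price 21, so it is not binding; the market clears at p* = 21, q* = 150.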